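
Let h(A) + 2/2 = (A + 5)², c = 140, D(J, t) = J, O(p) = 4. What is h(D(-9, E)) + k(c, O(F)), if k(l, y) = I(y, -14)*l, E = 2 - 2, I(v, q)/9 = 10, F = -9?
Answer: 12615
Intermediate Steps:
I(v, q) = 90 (I(v, q) = 9*10 = 90)
E = 0
h(A) = -1 + (5 + A)² (h(A) = -1 + (A + 5)² = -1 + (5 + A)²)
k(l, y) = 90*l
h(D(-9, E)) + k(c, O(F)) = (-1 + (5 - 9)²) + 90*140 = (-1 + (-4)²) + 12600 = (-1 + 16) + 12600 = 15 + 12600 = 12615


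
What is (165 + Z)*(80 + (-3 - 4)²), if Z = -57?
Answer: 13932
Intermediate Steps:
(165 + Z)*(80 + (-3 - 4)²) = (165 - 57)*(80 + (-3 - 4)²) = 108*(80 + (-7)²) = 108*(80 + 49) = 108*129 = 13932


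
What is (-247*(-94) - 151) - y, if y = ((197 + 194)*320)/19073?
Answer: 439831771/19073 ≈ 23060.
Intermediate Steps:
y = 125120/19073 (y = (391*320)*(1/19073) = 125120*(1/19073) = 125120/19073 ≈ 6.5601)
(-247*(-94) - 151) - y = (-247*(-94) - 151) - 1*125120/19073 = (23218 - 151) - 125120/19073 = 23067 - 125120/19073 = 439831771/19073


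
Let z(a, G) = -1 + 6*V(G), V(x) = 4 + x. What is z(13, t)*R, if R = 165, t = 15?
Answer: 18645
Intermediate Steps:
z(a, G) = 23 + 6*G (z(a, G) = -1 + 6*(4 + G) = -1 + (24 + 6*G) = 23 + 6*G)
z(13, t)*R = (23 + 6*15)*165 = (23 + 90)*165 = 113*165 = 18645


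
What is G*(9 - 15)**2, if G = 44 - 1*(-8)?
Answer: 1872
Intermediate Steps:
G = 52 (G = 44 + 8 = 52)
G*(9 - 15)**2 = 52*(9 - 15)**2 = 52*(-6)**2 = 52*36 = 1872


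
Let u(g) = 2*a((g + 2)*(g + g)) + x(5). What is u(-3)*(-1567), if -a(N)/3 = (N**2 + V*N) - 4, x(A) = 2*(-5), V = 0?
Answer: 316534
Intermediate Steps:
x(A) = -10
a(N) = 12 - 3*N**2 (a(N) = -3*((N**2 + 0*N) - 4) = -3*((N**2 + 0) - 4) = -3*(N**2 - 4) = -3*(-4 + N**2) = 12 - 3*N**2)
u(g) = 14 - 24*g**2*(2 + g)**2 (u(g) = 2*(12 - 3*(g + 2)**2*(g + g)**2) - 10 = 2*(12 - 3*4*g**2*(2 + g)**2) - 10 = 2*(12 - 12*g**2*(2 + g)**2) - 10 = (24 - 24*g**2*(2 + g)**2) - 10 = 14 - 24*g**2*(2 + g)**2)
u(-3)*(-1567) = (14 - 24*(-3)**2*(2 - 3)**2)*(-1567) = (14 - 24*9*(-1)**2)*(-1567) = (14 - 24*9*1)*(-1567) = (14 - 216)*(-1567) = -202*(-1567) = 316534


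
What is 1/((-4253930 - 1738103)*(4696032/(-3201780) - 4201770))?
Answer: 266815/6717642154241490238 ≈ 3.9719e-14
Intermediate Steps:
1/((-4253930 - 1738103)*(4696032/(-3201780) - 4201770)) = 1/(-5992033*(4696032*(-1/3201780) - 4201770)) = 1/(-5992033*(-391336/266815 - 4201770)) = 1/(-5992033*(-1121095653886/266815)) = 1/(6717642154241490238/266815) = 266815/6717642154241490238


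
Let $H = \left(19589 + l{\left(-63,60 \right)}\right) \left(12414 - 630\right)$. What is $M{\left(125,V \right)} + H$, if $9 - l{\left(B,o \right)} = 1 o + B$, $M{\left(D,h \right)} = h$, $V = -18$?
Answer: $230978166$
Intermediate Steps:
$l{\left(B,o \right)} = 9 - B - o$ ($l{\left(B,o \right)} = 9 - \left(1 o + B\right) = 9 - \left(o + B\right) = 9 - \left(B + o\right) = 9 - B - o$)
$H = 230978184$ ($H = \left(19589 - -12\right) \left(12414 - 630\right) = \left(19589 + \left(9 + 63 - 60\right)\right) 11784 = \left(19589 + 12\right) 11784 = 19601 \cdot 11784 = 230978184$)
$M{\left(125,V \right)} + H = -18 + 230978184 = 230978166$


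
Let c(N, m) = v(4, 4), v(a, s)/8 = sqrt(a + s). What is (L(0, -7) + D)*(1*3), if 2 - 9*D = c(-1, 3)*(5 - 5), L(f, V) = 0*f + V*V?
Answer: 443/3 ≈ 147.67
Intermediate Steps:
v(a, s) = 8*sqrt(a + s)
L(f, V) = V**2 (L(f, V) = 0 + V**2 = V**2)
c(N, m) = 16*sqrt(2) (c(N, m) = 8*sqrt(4 + 4) = 8*sqrt(8) = 8*(2*sqrt(2)) = 16*sqrt(2))
D = 2/9 (D = 2/9 - 16*sqrt(2)*(5 - 5)/9 = 2/9 - 16*sqrt(2)*0/9 = 2/9 - 1/9*0 = 2/9 + 0 = 2/9 ≈ 0.22222)
(L(0, -7) + D)*(1*3) = ((-7)**2 + 2/9)*(1*3) = (49 + 2/9)*3 = (443/9)*3 = 443/3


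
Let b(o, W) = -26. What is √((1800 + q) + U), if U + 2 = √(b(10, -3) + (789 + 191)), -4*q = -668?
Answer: √(1965 + 3*√106) ≈ 44.675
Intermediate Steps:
q = 167 (q = -¼*(-668) = 167)
U = -2 + 3*√106 (U = -2 + √(-26 + (789 + 191)) = -2 + √(-26 + 980) = -2 + √954 = -2 + 3*√106 ≈ 28.887)
√((1800 + q) + U) = √((1800 + 167) + (-2 + 3*√106)) = √(1967 + (-2 + 3*√106)) = √(1965 + 3*√106)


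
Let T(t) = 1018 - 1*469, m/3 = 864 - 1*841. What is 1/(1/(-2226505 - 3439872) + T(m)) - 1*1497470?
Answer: -4658391024674463/3110840972 ≈ -1.4975e+6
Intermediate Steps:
m = 69 (m = 3*(864 - 1*841) = 3*(864 - 841) = 3*23 = 69)
T(t) = 549 (T(t) = 1018 - 469 = 549)
1/(1/(-2226505 - 3439872) + T(m)) - 1*1497470 = 1/(1/(-2226505 - 3439872) + 549) - 1*1497470 = 1/(1/(-5666377) + 549) - 1497470 = 1/(-1/5666377 + 549) - 1497470 = 1/(3110840972/5666377) - 1497470 = 5666377/3110840972 - 1497470 = -4658391024674463/3110840972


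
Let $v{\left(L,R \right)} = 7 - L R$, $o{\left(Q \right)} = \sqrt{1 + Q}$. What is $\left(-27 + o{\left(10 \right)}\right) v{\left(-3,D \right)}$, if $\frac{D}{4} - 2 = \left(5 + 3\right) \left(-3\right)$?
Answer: $6939 - 257 \sqrt{11} \approx 6086.6$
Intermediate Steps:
$D = -88$ ($D = 8 + 4 \left(5 + 3\right) \left(-3\right) = 8 + 4 \cdot 8 \left(-3\right) = 8 + 4 \left(-24\right) = 8 - 96 = -88$)
$v{\left(L,R \right)} = 7 - L R$
$\left(-27 + o{\left(10 \right)}\right) v{\left(-3,D \right)} = \left(-27 + \sqrt{1 + 10}\right) \left(7 - \left(-3\right) \left(-88\right)\right) = \left(-27 + \sqrt{11}\right) \left(7 - 264\right) = \left(-27 + \sqrt{11}\right) \left(-257\right) = 6939 - 257 \sqrt{11}$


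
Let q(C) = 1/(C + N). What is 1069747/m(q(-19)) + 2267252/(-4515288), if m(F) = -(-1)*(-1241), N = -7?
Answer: -1208257362967/1400868102 ≈ -862.51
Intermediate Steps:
q(C) = 1/(-7 + C) (q(C) = 1/(C - 7) = 1/(-7 + C))
m(F) = -1241 (m(F) = -1*1241 = -1241)
1069747/m(q(-19)) + 2267252/(-4515288) = 1069747/(-1241) + 2267252/(-4515288) = 1069747*(-1/1241) + 2267252*(-1/4515288) = -1069747/1241 - 566813/1128822 = -1208257362967/1400868102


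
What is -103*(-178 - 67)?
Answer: 25235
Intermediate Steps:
-103*(-178 - 67) = -103*(-245) = 25235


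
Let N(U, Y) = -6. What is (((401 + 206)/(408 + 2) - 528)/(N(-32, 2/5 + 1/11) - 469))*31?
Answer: 6692063/194750 ≈ 34.362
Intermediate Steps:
(((401 + 206)/(408 + 2) - 528)/(N(-32, 2/5 + 1/11) - 469))*31 = (((401 + 206)/(408 + 2) - 528)/(-6 - 469))*31 = ((607/410 - 528)/(-475))*31 = ((607*(1/410) - 528)*(-1/475))*31 = ((607/410 - 528)*(-1/475))*31 = -215873/410*(-1/475)*31 = (215873/194750)*31 = 6692063/194750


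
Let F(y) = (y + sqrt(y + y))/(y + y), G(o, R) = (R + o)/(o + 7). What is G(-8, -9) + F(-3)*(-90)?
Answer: -28 + 15*I*sqrt(6) ≈ -28.0 + 36.742*I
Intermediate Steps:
G(o, R) = (R + o)/(7 + o)
F(y) = (y + sqrt(2)*sqrt(y))/(2*y) (F(y) = (y + sqrt(2*y))/((2*y)) = (y + sqrt(2)*sqrt(y))*(1/(2*y)) = (y + sqrt(2)*sqrt(y))/(2*y))
G(-8, -9) + F(-3)*(-90) = (-9 - 8)/(7 - 8) + (1/2 + sqrt(2)/(2*sqrt(-3)))*(-90) = -17/(-1) + (1/2 + sqrt(2)*(-I*sqrt(3)/3)/2)*(-90) = -1*(-17) + (1/2 - I*sqrt(6)/6)*(-90) = 17 + (-45 + 15*I*sqrt(6)) = -28 + 15*I*sqrt(6)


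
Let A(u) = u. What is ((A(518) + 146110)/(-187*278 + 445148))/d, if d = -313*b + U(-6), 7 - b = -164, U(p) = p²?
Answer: -8146/1168280883 ≈ -6.9726e-6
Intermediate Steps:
b = 171 (b = 7 - 1*(-164) = 7 + 164 = 171)
d = -53487 (d = -313*171 + (-6)² = -53523 + 36 = -53487)
((A(518) + 146110)/(-187*278 + 445148))/d = ((518 + 146110)/(-187*278 + 445148))/(-53487) = (146628/(-51986 + 445148))*(-1/53487) = (146628/393162)*(-1/53487) = (146628*(1/393162))*(-1/53487) = (24438/65527)*(-1/53487) = -8146/1168280883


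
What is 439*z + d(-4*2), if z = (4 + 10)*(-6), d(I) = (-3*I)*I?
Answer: -37068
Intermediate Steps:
d(I) = -3*I²
z = -84 (z = 14*(-6) = -84)
439*z + d(-4*2) = 439*(-84) - 3*(-4*2)² = -36876 - 3*(-8)² = -36876 - 3*64 = -36876 - 192 = -37068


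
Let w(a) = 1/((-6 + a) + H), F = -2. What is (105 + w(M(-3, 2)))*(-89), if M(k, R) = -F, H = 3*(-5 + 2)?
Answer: -121396/13 ≈ -9338.2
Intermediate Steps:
H = -9 (H = 3*(-3) = -9)
M(k, R) = 2 (M(k, R) = -1*(-2) = 2)
w(a) = 1/(-15 + a) (w(a) = 1/((-6 + a) - 9) = 1/(-15 + a))
(105 + w(M(-3, 2)))*(-89) = (105 + 1/(-15 + 2))*(-89) = (105 + 1/(-13))*(-89) = (105 - 1/13)*(-89) = (1364/13)*(-89) = -121396/13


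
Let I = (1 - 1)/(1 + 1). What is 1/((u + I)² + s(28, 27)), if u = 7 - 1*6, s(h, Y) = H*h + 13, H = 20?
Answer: 1/574 ≈ 0.0017422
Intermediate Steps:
s(h, Y) = 13 + 20*h (s(h, Y) = 20*h + 13 = 13 + 20*h)
I = 0 (I = 0/2 = 0*(½) = 0)
u = 1 (u = 7 - 6 = 1)
1/((u + I)² + s(28, 27)) = 1/((1 + 0)² + (13 + 20*28)) = 1/(1² + (13 + 560)) = 1/(1 + 573) = 1/574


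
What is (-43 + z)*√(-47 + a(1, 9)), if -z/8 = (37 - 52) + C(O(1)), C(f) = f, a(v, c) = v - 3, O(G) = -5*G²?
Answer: 819*I ≈ 819.0*I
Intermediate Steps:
a(v, c) = -3 + v
z = 160 (z = -8*((37 - 52) - 5*1²) = -8*(-15 - 5*1) = -8*(-15 - 5) = -8*(-20) = 160)
(-43 + z)*√(-47 + a(1, 9)) = (-43 + 160)*√(-47 + (-3 + 1)) = 117*√(-47 - 2) = 117*√(-49) = 117*(7*I) = 819*I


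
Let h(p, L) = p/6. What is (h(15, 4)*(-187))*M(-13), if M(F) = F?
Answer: 12155/2 ≈ 6077.5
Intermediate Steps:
h(p, L) = p/6 (h(p, L) = p*(⅙) = p/6)
(h(15, 4)*(-187))*M(-13) = (((⅙)*15)*(-187))*(-13) = ((5/2)*(-187))*(-13) = -935/2*(-13) = 12155/2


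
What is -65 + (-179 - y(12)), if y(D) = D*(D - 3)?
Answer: -352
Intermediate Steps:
y(D) = D*(-3 + D)
-65 + (-179 - y(12)) = -65 + (-179 - 12*(-3 + 12)) = -65 + (-179 - 12*9) = -65 + (-179 - 1*108) = -65 + (-179 - 108) = -65 - 287 = -352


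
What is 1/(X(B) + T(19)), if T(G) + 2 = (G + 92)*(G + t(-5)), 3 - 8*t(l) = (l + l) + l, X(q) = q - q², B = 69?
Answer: -4/9341 ≈ -0.00042822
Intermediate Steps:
t(l) = 3/8 - 3*l/8 (t(l) = 3/8 - ((l + l) + l)/8 = 3/8 - (2*l + l)/8 = 3/8 - 3*l/8)
T(G) = -2 + (92 + G)*(9/4 + G) (T(G) = -2 + (G + 92)*(G + (3/8 - 3/8*(-5))) = -2 + (92 + G)*(G + (3/8 + 15/8)) = -2 + (92 + G)*(G + 9/4) = -2 + (92 + G)*(9/4 + G))
1/(X(B) + T(19)) = 1/(69*(1 - 1*69) + (205 + 19² + (377/4)*19)) = 1/(69*(1 - 69) + (205 + 361 + 7163/4)) = 1/(69*(-68) + 9427/4) = 1/(-4692 + 9427/4) = 1/(-9341/4) = -4/9341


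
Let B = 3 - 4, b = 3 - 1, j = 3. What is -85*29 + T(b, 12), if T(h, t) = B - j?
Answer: -2469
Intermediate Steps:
b = 2
B = -1
T(h, t) = -4 (T(h, t) = -1 - 1*3 = -1 - 3 = -4)
-85*29 + T(b, 12) = -85*29 - 4 = -2465 - 4 = -2469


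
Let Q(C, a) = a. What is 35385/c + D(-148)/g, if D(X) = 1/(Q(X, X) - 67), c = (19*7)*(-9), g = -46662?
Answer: -5634825331/190614270 ≈ -29.561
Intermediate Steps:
c = -1197 (c = 133*(-9) = -1197)
D(X) = 1/(-67 + X) (D(X) = 1/(X - 67) = 1/(-67 + X))
35385/c + D(-148)/g = 35385/(-1197) + 1/(-67 - 148*(-46662)) = 35385*(-1/1197) - 1/46662/(-215) = -1685/57 - 1/215*(-1/46662) = -1685/57 + 1/10032330 = -5634825331/190614270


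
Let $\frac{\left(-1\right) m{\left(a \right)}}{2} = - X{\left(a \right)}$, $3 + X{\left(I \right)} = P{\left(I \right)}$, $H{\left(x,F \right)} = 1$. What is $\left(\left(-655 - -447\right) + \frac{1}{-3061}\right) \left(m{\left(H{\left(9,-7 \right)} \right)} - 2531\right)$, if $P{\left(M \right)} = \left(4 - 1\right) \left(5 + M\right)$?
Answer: $\frac{1592359189}{3061} \approx 5.2021 \cdot 10^{5}$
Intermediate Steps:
$P{\left(M \right)} = 15 + 3 M$ ($P{\left(M \right)} = 3 \left(5 + M\right) = 15 + 3 M$)
$X{\left(I \right)} = 12 + 3 I$ ($X{\left(I \right)} = -3 + \left(15 + 3 I\right) = 12 + 3 I$)
$m{\left(a \right)} = 24 + 6 a$ ($m{\left(a \right)} = - 2 \left(- (12 + 3 a)\right) = - 2 \left(-12 - 3 a\right) = 24 + 6 a$)
$\left(\left(-655 - -447\right) + \frac{1}{-3061}\right) \left(m{\left(H{\left(9,-7 \right)} \right)} - 2531\right) = \left(\left(-655 - -447\right) + \frac{1}{-3061}\right) \left(\left(24 + 6 \cdot 1\right) - 2531\right) = \left(\left(-655 + 447\right) - \frac{1}{3061}\right) \left(\left(24 + 6\right) - 2531\right) = \left(-208 - \frac{1}{3061}\right) \left(30 - 2531\right) = \left(- \frac{636689}{3061}\right) \left(-2501\right) = \frac{1592359189}{3061}$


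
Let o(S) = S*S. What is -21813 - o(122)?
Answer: -36697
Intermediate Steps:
o(S) = S²
-21813 - o(122) = -21813 - 1*122² = -21813 - 1*14884 = -21813 - 14884 = -36697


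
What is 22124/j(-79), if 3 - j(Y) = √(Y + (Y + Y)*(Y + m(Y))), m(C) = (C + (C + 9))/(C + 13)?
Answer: -2190276/397231 - 44248*√3279606/397231 ≈ -207.24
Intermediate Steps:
m(C) = (9 + 2*C)/(13 + C) (m(C) = (C + (9 + C))/(13 + C) = (9 + 2*C)/(13 + C))
j(Y) = 3 - √(Y + 2*Y*(Y + (9 + 2*Y)/(13 + Y))) (j(Y) = 3 - √(Y + (Y + Y)*(Y + (9 + 2*Y)/(13 + Y))) = 3 - √(Y + (2*Y)*(Y + (9 + 2*Y)/(13 + Y))) = 3 - √(Y + 2*Y*(Y + (9 + 2*Y)/(13 + Y))))
22124/j(-79) = 22124/(3 - √(-79*(31 + 2*(-79)² + 31*(-79))/(13 - 79))) = 22124/(3 - √(-79*(31 + 2*6241 - 2449)/(-66))) = 22124/(3 - √(-79*(-1/66)*(31 + 12482 - 2449))) = 22124/(3 - √(-79*(-1/66)*10064)) = 22124/(3 - √(397528/33)) = 22124/(3 - 2*√3279606/33)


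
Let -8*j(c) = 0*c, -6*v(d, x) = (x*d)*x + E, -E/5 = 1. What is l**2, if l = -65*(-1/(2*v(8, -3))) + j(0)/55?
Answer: 38025/4489 ≈ 8.4707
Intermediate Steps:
E = -5 (E = -5*1 = -5)
v(d, x) = 5/6 - d*x**2/6 (v(d, x) = -((x*d)*x - 5)/6 = -((d*x)*x - 5)/6 = -(d*x**2 - 5)/6 = -(-5 + d*x**2)/6 = 5/6 - d*x**2/6)
j(c) = 0 (j(c) = -0*c = -1/8*0 = 0)
l = -195/67 (l = -65*(-1/(2*(5/6 - 1/6*8*(-3)**2))) + 0/55 = -65*(-1/(2*(5/6 - 1/6*8*9))) + 0*(1/55) = -65*(-1/(2*(5/6 - 12))) + 0 = -65/((-2*(-67/6))) + 0 = -65/67/3 + 0 = -65*3/67 + 0 = -195/67 + 0 = -195/67 ≈ -2.9104)
l**2 = (-195/67)**2 = 38025/4489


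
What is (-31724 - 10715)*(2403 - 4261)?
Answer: 78851662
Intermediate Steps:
(-31724 - 10715)*(2403 - 4261) = -42439*(-1858) = 78851662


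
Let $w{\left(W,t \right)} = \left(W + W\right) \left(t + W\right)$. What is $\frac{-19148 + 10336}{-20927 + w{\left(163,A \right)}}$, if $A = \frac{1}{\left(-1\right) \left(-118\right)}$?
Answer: $- \frac{129977}{475153} \approx -0.27355$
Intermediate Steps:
$A = \frac{1}{118} \approx 0.0084746$
$w{\left(W,t \right)} = 2 W \left(W + t\right)$
$\frac{-19148 + 10336}{-20927 + w{\left(163,A \right)}} = \frac{-19148 + 10336}{-20927 + 2 \cdot 163 \left(163 + \frac{1}{118}\right)} = - \frac{8812}{-20927 + 2 \cdot 163 \cdot \frac{19235}{118}} = - \frac{8812}{-20927 + \frac{3135305}{59}} = - \frac{8812}{\frac{1900612}{59}} = \left(-8812\right) \frac{59}{1900612} = - \frac{129977}{475153}$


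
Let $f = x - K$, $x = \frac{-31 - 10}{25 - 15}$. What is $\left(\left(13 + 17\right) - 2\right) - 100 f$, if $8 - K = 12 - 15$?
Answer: $1538$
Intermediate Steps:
$K = 11$ ($K = 8 - \left(12 - 15\right) = 8 - -3 = 8 + 3 = 11$)
$x = - \frac{41}{10} \approx -4.1$
$f = - \frac{151}{10}$ ($f = - \frac{41}{10} - 11 = - \frac{151}{10} \approx -15.1$)
$\left(\left(13 + 17\right) - 2\right) - 100 f = \left(\left(13 + 17\right) - 2\right) - -1510 = \left(30 - 2\right) + 1510 = 28 + 1510 = 1538$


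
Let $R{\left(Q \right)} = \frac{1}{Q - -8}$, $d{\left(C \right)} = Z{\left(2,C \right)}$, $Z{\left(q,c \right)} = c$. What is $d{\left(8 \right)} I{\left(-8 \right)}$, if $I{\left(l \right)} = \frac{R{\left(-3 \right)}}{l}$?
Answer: $- \frac{1}{5} \approx -0.2$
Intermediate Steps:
$d{\left(C \right)} = C$
$R{\left(Q \right)} = \frac{1}{8 + Q}$ ($R{\left(Q \right)} = \frac{1}{Q + 8} = \frac{1}{8 + Q}$)
$I{\left(l \right)} = \frac{1}{5 l}$ ($I{\left(l \right)} = \frac{1}{\left(8 - 3\right) l} = \frac{1}{5 l}$)
$d{\left(8 \right)} I{\left(-8 \right)} = 8 \frac{1}{5 \left(-8\right)} = 8 \cdot \frac{1}{5} \left(- \frac{1}{8}\right) = 8 \left(- \frac{1}{40}\right) = - \frac{1}{5}$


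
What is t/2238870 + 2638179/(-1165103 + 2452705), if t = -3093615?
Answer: 32053249275/48046224829 ≈ 0.66713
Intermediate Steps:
t/2238870 + 2638179/(-1165103 + 2452705) = -3093615/2238870 + 2638179/(-1165103 + 2452705) = -3093615*1/2238870 + 2638179/1287602 = -206241/149258 + 2638179*(1/1287602) = -206241/149258 + 2638179/1287602 = 32053249275/48046224829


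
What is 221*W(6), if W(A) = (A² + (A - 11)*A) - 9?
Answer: -663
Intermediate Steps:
W(A) = -9 + A² + A*(-11 + A) (W(A) = (A² + (-11 + A)*A) - 9 = (A² + A*(-11 + A)) - 9 = -9 + A² + A*(-11 + A))
221*W(6) = 221*(-9 - 11*6 + 2*6²) = 221*(-9 - 66 + 2*36) = 221*(-9 - 66 + 72) = 221*(-3) = -663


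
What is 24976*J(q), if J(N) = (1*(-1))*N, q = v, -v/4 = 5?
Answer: 499520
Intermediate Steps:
v = -20 (v = -4*5 = -20)
q = -20
J(N) = -N
24976*J(q) = 24976*(-1*(-20)) = 24976*20 = 499520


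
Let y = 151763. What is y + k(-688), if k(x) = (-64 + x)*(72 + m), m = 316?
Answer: -140013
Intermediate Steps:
k(x) = -24832 + 388*x (k(x) = (-64 + x)*(72 + 316) = (-64 + x)*388 = -24832 + 388*x)
y + k(-688) = 151763 + (-24832 + 388*(-688)) = 151763 + (-24832 - 266944) = 151763 - 291776 = -140013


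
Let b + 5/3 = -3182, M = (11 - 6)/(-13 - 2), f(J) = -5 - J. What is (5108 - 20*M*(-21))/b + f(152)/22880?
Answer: -342503027/218526880 ≈ -1.5673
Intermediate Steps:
M = -1/3 (M = 5/(-15) = 5*(-1/15) = -1/3 ≈ -0.33333)
b = -9551/3 (b = -5/3 - 3182 = -9551/3 ≈ -3183.7)
(5108 - 20*M*(-21))/b + f(152)/22880 = (5108 - 20*(-1/3)*(-21))/(-9551/3) + (-5 - 1*152)/22880 = (5108 + (20/3)*(-21))*(-3/9551) + (-5 - 152)*(1/22880) = (5108 - 140)*(-3/9551) - 157*1/22880 = 4968*(-3/9551) - 157/22880 = -14904/9551 - 157/22880 = -342503027/218526880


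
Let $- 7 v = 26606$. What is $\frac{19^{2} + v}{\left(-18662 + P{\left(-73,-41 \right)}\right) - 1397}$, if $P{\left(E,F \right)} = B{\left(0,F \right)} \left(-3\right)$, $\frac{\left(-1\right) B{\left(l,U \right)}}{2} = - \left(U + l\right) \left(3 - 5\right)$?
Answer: $\frac{24079}{143857} \approx 0.16738$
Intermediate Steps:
$v = - \frac{26606}{7}$ ($v = \left(- \frac{1}{7}\right) 26606 = - \frac{26606}{7} \approx -3800.9$)
$B{\left(l,U \right)} = - 4 U - 4 l$ ($B{\left(l,U \right)} = - 2 \left(- \left(U + l\right) \left(3 - 5\right)\right) = - 2 \left(- \left(U + l\right) \left(-2\right)\right) = - 2 \left(- (- 2 U - 2 l)\right) = - 2 \left(2 U + 2 l\right) = - 4 U - 4 l$)
$P{\left(E,F \right)} = 12 F$ ($P{\left(E,F \right)} = \left(- 4 F - 0\right) \left(-3\right) = \left(- 4 F + 0\right) \left(-3\right) = - 4 F \left(-3\right) = 12 F$)
$\frac{19^{2} + v}{\left(-18662 + P{\left(-73,-41 \right)}\right) - 1397} = \frac{19^{2} - \frac{26606}{7}}{\left(-18662 + 12 \left(-41\right)\right) - 1397} = \frac{361 - \frac{26606}{7}}{\left(-18662 - 492\right) - 1397} = - \frac{24079}{7 \left(-19154 - 1397\right)} = - \frac{24079}{7 \left(-20551\right)} = \left(- \frac{24079}{7}\right) \left(- \frac{1}{20551}\right) = \frac{24079}{143857}$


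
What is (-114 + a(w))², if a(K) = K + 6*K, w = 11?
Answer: 1369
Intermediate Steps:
a(K) = 7*K
(-114 + a(w))² = (-114 + 7*11)² = (-114 + 77)² = (-37)² = 1369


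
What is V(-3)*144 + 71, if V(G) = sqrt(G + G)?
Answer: 71 + 144*I*sqrt(6) ≈ 71.0 + 352.73*I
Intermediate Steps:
V(G) = sqrt(2)*sqrt(G) (V(G) = sqrt(2*G) = sqrt(2)*sqrt(G))
V(-3)*144 + 71 = (sqrt(2)*sqrt(-3))*144 + 71 = (sqrt(2)*(I*sqrt(3)))*144 + 71 = (I*sqrt(6))*144 + 71 = 144*I*sqrt(6) + 71 = 71 + 144*I*sqrt(6)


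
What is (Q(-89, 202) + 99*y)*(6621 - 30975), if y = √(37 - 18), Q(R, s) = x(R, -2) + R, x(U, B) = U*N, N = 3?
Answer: 8670024 - 2411046*√19 ≈ -1.8395e+6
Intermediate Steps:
x(U, B) = 3*U (x(U, B) = U*3 = 3*U)
Q(R, s) = 4*R (Q(R, s) = 3*R + R = 4*R)
y = √19 ≈ 4.3589
(Q(-89, 202) + 99*y)*(6621 - 30975) = (4*(-89) + 99*√19)*(6621 - 30975) = (-356 + 99*√19)*(-24354) = 8670024 - 2411046*√19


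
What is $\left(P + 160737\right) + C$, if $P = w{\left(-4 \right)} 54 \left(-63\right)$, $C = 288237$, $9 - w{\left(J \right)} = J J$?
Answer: $472788$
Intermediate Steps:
$w{\left(J \right)} = 9 - J^{2}$ ($w{\left(J \right)} = 9 - J J = 9 - J^{2}$)
$P = 23814$ ($P = \left(9 - \left(-4\right)^{2}\right) 54 \left(-63\right) = \left(9 - 16\right) 54 \left(-63\right) = \left(-7\right) 54 \left(-63\right) = \left(-378\right) \left(-63\right) = 23814$)
$\left(P + 160737\right) + C = \left(23814 + 160737\right) + 288237 = 184551 + 288237 = 472788$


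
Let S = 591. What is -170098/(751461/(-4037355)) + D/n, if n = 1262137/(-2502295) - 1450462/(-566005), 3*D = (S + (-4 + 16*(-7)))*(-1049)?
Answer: 365033385602311584783715/438117988185962181 ≈ 8.3319e+5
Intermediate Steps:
D = -498275/3 (D = ((591 + (-4 + 16*(-7)))*(-1049))/3 = ((591 + (-4 - 112))*(-1049))/3 = ((591 - 116)*(-1049))/3 = (475*(-1049))/3 = (⅓)*(-498275) = -498275/3 ≈ -1.6609e+5)
n = 583021591521/283262296295 (n = 1262137*(-1/2502295) - 1450462*(-1/566005) = -1262137/2502295 + 1450462/566005 = 583021591521/283262296295 ≈ 2.0582)
-170098/(751461/(-4037355)) + D/n = -170098/(751461/(-4037355)) - 498275/(3*583021591521/283262296295) = -170098/(751461*(-1/4037355)) - 498275/3*283262296295/583021591521 = -170098/(-250487/1345785) - 141142520686391125/1749064774563 = -170098*(-1345785/250487) - 141142520686391125/1749064774563 = 228915336930/250487 - 141142520686391125/1749064774563 = 365033385602311584783715/438117988185962181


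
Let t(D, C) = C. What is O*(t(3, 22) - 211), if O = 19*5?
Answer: -17955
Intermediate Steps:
O = 95
O*(t(3, 22) - 211) = 95*(22 - 211) = 95*(-189) = -17955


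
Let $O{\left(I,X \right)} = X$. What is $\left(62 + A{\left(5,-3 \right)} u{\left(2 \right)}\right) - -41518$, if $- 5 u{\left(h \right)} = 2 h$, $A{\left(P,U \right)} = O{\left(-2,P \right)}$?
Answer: $41576$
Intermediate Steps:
$A{\left(P,U \right)} = P$
$u{\left(h \right)} = - \frac{2 h}{5}$
$\left(62 + A{\left(5,-3 \right)} u{\left(2 \right)}\right) - -41518 = \left(62 + 5 \left(\left(- \frac{2}{5}\right) 2\right)\right) - -41518 = \left(62 + 5 \left(- \frac{4}{5}\right)\right) + 41518 = \left(62 - 4\right) + 41518 = 58 + 41518 = 41576$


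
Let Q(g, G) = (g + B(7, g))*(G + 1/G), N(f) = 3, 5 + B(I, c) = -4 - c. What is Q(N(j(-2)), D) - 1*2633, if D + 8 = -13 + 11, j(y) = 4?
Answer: -25421/10 ≈ -2542.1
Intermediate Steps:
B(I, c) = -9 - c (B(I, c) = -5 + (-4 - c) = -9 - c)
D = -10 (D = -8 + (-13 + 11) = -8 - 2 = -10)
Q(g, G) = -9*G - 9/G (Q(g, G) = (g + (-9 - g))*(G + 1/G) = -9*(G + 1/G) = -9*G - 9/G)
Q(N(j(-2)), D) - 1*2633 = (-9*(-10) - 9/(-10)) - 1*2633 = (90 - 9*(-⅒)) - 2633 = (90 + 9/10) - 2633 = 909/10 - 2633 = -25421/10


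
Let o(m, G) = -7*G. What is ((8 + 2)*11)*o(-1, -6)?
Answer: 4620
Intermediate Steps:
((8 + 2)*11)*o(-1, -6) = ((8 + 2)*11)*(-7*(-6)) = (10*11)*42 = 110*42 = 4620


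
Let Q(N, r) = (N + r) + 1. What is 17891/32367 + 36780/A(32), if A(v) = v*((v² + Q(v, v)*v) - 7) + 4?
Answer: 27440736/29702117 ≈ 0.92386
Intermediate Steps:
Q(N, r) = 1 + N + r
A(v) = 4 + v*(-7 + v² + v*(1 + 2*v)) (A(v) = v*((v² + (1 + v + v)*v) - 7) + 4 = v*((v² + (1 + 2*v)*v) - 7) + 4 = v*((v² + v*(1 + 2*v)) - 7) + 4 = v*(-7 + v² + v*(1 + 2*v)) + 4 = 4 + v*(-7 + v² + v*(1 + 2*v)))
17891/32367 + 36780/A(32) = 17891/32367 + 36780/(4 + 32² - 7*32 + 3*32³) = 17891*(1/32367) + 36780/(4 + 1024 - 224 + 3*32768) = 17891/32367 + 36780/(4 + 1024 - 224 + 98304) = 17891/32367 + 36780/99108 = 17891/32367 + 36780*(1/99108) = 17891/32367 + 3065/8259 = 27440736/29702117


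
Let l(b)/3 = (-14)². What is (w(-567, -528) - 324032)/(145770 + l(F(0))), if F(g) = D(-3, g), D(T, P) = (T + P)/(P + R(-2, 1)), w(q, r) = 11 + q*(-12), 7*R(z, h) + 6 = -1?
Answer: -105739/48786 ≈ -2.1674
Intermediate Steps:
R(z, h) = -1 (R(z, h) = -6/7 + (⅐)*(-1) = -6/7 - ⅐ = -1)
w(q, r) = 11 - 12*q
D(T, P) = (P + T)/(-1 + P) (D(T, P) = (T + P)/(P - 1) = (P + T)/(-1 + P))
F(g) = (-3 + g)/(-1 + g) (F(g) = (g - 3)/(-1 + g) = (-3 + g)/(-1 + g))
l(b) = 588 (l(b) = 3*(-14)² = 3*196 = 588)
(w(-567, -528) - 324032)/(145770 + l(F(0))) = ((11 - 12*(-567)) - 324032)/(145770 + 588) = ((11 + 6804) - 324032)/146358 = (6815 - 324032)*(1/146358) = -317217*1/146358 = -105739/48786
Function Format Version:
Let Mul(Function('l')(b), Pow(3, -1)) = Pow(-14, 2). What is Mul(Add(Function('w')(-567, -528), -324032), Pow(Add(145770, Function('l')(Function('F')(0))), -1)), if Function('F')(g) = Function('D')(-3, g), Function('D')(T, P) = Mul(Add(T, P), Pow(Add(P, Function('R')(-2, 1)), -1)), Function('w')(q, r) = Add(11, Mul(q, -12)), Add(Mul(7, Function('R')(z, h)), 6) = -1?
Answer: Rational(-105739, 48786) ≈ -2.1674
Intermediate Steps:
Function('R')(z, h) = -1 (Function('R')(z, h) = Add(Rational(-6, 7), Mul(Rational(1, 7), -1)) = Add(Rational(-6, 7), Rational(-1, 7)) = -1)
Function('w')(q, r) = Add(11, Mul(-12, q))
Function('D')(T, P) = Mul(Pow(Add(-1, P), -1), Add(P, T)) (Function('D')(T, P) = Mul(Add(T, P), Pow(Add(P, -1), -1)) = Mul(Add(P, T), Pow(Add(-1, P), -1)) = Mul(Pow(Add(-1, P), -1), Add(P, T)))
Function('F')(g) = Mul(Pow(Add(-1, g), -1), Add(-3, g)) (Function('F')(g) = Mul(Pow(Add(-1, g), -1), Add(g, -3)) = Mul(Pow(Add(-1, g), -1), Add(-3, g)))
Function('l')(b) = 588 (Function('l')(b) = Mul(3, Pow(-14, 2)) = Mul(3, 196) = 588)
Mul(Add(Function('w')(-567, -528), -324032), Pow(Add(145770, Function('l')(Function('F')(0))), -1)) = Mul(Add(Add(11, Mul(-12, -567)), -324032), Pow(Add(145770, 588), -1)) = Mul(Add(Add(11, 6804), -324032), Pow(146358, -1)) = Mul(Add(6815, -324032), Rational(1, 146358)) = Mul(-317217, Rational(1, 146358)) = Rational(-105739, 48786)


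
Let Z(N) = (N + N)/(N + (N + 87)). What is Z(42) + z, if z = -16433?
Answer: -936653/57 ≈ -16433.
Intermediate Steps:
Z(N) = 2*N/(87 + 2*N) (Z(N) = (2*N)/(N + (87 + N)) = (2*N)/(87 + 2*N) = 2*N/(87 + 2*N))
Z(42) + z = 2*42/(87 + 2*42) - 16433 = 2*42/(87 + 84) - 16433 = 2*42/171 - 16433 = 2*42*(1/171) - 16433 = 28/57 - 16433 = -936653/57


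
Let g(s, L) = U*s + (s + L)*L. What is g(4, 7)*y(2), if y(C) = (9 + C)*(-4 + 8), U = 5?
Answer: 4268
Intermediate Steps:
g(s, L) = 5*s + L*(L + s) (g(s, L) = 5*s + (s + L)*L = 5*s + (L + s)*L = 5*s + L*(L + s))
y(C) = 36 + 4*C (y(C) = (9 + C)*4 = 36 + 4*C)
g(4, 7)*y(2) = (7² + 5*4 + 7*4)*(36 + 4*2) = (49 + 20 + 28)*(36 + 8) = 97*44 = 4268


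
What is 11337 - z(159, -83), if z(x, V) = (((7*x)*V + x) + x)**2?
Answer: -8475216384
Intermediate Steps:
z(x, V) = (2*x + 7*V*x)**2 (z(x, V) = ((7*V*x + x) + x)**2 = ((x + 7*V*x) + x)**2 = (2*x + 7*V*x)**2)
11337 - z(159, -83) = 11337 - 159**2*(2 + 7*(-83))**2 = 11337 - 25281*(2 - 581)**2 = 11337 - 25281*(-579)**2 = 11337 - 25281*335241 = 11337 - 1*8475227721 = 11337 - 8475227721 = -8475216384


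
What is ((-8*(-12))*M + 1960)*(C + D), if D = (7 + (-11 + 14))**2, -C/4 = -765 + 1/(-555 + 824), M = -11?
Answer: 768432544/269 ≈ 2.8566e+6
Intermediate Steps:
C = 823136/269 (C = -4*(-765 + 1/(-555 + 824)) = -4*(-765 + 1/269) = -4*(-205784/269) = 823136/269 ≈ 3060.0)
D = 100 (D = (7 + 3)**2 = 10**2 = 100)
((-8*(-12))*M + 1960)*(C + D) = (-8*(-12)*(-11) + 1960)*(823136/269 + 100) = (96*(-11) + 1960)*(850036/269) = (-1056 + 1960)*(850036/269) = 904*(850036/269) = 768432544/269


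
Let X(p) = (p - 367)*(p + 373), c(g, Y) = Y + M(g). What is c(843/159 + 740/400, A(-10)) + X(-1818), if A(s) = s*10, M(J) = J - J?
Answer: 3157225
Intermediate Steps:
M(J) = 0
A(s) = 10*s
c(g, Y) = Y (c(g, Y) = Y + 0 = Y)
X(p) = (-367 + p)*(373 + p)
c(843/159 + 740/400, A(-10)) + X(-1818) = 10*(-10) + (-136891 + (-1818)² + 6*(-1818)) = -100 + (-136891 + 3305124 - 10908) = -100 + 3157325 = 3157225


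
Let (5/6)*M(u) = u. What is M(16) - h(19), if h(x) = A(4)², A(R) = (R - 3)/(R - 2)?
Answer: 379/20 ≈ 18.950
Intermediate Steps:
M(u) = 6*u/5
A(R) = (-3 + R)/(-2 + R)
h(x) = ¼ (h(x) = ((-3 + 4)/(-2 + 4))² = (1/2)² = ((½)*1)² = (½)² = ¼)
M(16) - h(19) = (6/5)*16 - 1*¼ = 96/5 - ¼ = 379/20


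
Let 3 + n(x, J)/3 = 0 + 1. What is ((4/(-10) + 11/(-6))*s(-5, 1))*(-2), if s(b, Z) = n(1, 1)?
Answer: -134/5 ≈ -26.800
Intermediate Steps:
n(x, J) = -6 (n(x, J) = -9 + 3*(0 + 1) = -9 + 3*1 = -9 + 3 = -6)
s(b, Z) = -6
((4/(-10) + 11/(-6))*s(-5, 1))*(-2) = ((4/(-10) + 11/(-6))*(-6))*(-2) = ((4*(-1/10) + 11*(-1/6))*(-6))*(-2) = ((-2/5 - 11/6)*(-6))*(-2) = -67/30*(-6)*(-2) = (67/5)*(-2) = -134/5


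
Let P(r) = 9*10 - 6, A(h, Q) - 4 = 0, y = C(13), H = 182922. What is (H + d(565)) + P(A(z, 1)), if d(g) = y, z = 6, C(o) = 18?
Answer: 183024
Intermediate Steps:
y = 18
A(h, Q) = 4 (A(h, Q) = 4 + 0 = 4)
d(g) = 18
P(r) = 84 (P(r) = 90 - 6 = 84)
(H + d(565)) + P(A(z, 1)) = (182922 + 18) + 84 = 182940 + 84 = 183024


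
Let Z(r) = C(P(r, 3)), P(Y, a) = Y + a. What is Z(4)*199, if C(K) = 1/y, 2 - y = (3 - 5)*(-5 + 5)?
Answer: 199/2 ≈ 99.500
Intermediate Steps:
y = 2 (y = 2 - (3 - 5)*(-5 + 5) = 2 - (-2)*0 = 2 - 1*0 = 2 + 0 = 2)
C(K) = 1/2
Z(r) = 1/2
Z(4)*199 = (1/2)*199 = 199/2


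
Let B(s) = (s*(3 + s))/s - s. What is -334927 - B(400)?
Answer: -334930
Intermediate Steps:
B(s) = 3 (B(s) = (3 + s) - s = 3)
-334927 - B(400) = -334927 - 1*3 = -334927 - 3 = -334930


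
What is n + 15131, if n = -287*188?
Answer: -38825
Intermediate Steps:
n = -53956
n + 15131 = -53956 + 15131 = -38825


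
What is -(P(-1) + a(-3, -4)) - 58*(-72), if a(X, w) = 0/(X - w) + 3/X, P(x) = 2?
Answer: 4175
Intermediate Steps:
a(X, w) = 3/X (a(X, w) = 0 + 3/X = 3/X)
-(P(-1) + a(-3, -4)) - 58*(-72) = -(2 + 3/(-3)) - 58*(-72) = -(2 + 3*(-1/3)) + 4176 = -(2 - 1) + 4176 = -1*1 + 4176 = -1 + 4176 = 4175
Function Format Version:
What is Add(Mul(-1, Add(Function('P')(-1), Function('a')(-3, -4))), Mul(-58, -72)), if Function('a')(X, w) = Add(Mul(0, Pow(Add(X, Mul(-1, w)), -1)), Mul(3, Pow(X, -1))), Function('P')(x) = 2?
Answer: 4175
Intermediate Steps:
Function('a')(X, w) = Mul(3, Pow(X, -1)) (Function('a')(X, w) = Add(0, Mul(3, Pow(X, -1))) = Mul(3, Pow(X, -1)))
Add(Mul(-1, Add(Function('P')(-1), Function('a')(-3, -4))), Mul(-58, -72)) = Add(Mul(-1, Add(2, Mul(3, Pow(-3, -1)))), Mul(-58, -72)) = Add(Mul(-1, Add(2, Mul(3, Rational(-1, 3)))), 4176) = Add(Mul(-1, Add(2, -1)), 4176) = Add(Mul(-1, 1), 4176) = Add(-1, 4176) = 4175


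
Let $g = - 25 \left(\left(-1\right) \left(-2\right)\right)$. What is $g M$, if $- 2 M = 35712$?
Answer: $892800$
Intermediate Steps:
$M = -17856$ ($M = \left(- \frac{1}{2}\right) 35712 = -17856$)
$g = -50$ ($g = \left(-25\right) 2 = -50$)
$g M = \left(-50\right) \left(-17856\right) = 892800$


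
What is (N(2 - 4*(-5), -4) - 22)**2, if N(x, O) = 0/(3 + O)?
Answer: 484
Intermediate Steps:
N(x, O) = 0
(N(2 - 4*(-5), -4) - 22)**2 = (0 - 22)**2 = (-22)**2 = 484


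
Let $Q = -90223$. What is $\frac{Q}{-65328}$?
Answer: $\frac{90223}{65328} \approx 1.3811$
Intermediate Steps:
$\frac{Q}{-65328} = - \frac{90223}{-65328} = \left(-90223\right) \left(- \frac{1}{65328}\right) = \frac{90223}{65328}$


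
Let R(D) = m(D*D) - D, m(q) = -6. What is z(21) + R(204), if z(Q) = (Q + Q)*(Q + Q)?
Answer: 1554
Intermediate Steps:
z(Q) = 4*Q**2 (z(Q) = (2*Q)*(2*Q) = 4*Q**2)
R(D) = -6 - D
z(21) + R(204) = 4*21**2 + (-6 - 1*204) = 4*441 + (-6 - 204) = 1764 - 210 = 1554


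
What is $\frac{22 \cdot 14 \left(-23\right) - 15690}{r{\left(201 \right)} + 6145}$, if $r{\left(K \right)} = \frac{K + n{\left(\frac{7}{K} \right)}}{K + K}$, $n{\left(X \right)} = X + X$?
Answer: $- \frac{1840184748}{496568705} \approx -3.7058$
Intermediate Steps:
$n{\left(X \right)} = 2 X$
$r{\left(K \right)} = \frac{K + \frac{14}{K}}{2 K}$ ($r{\left(K \right)} = \frac{K + 2 \frac{7}{K}}{K + K} = \frac{K + \frac{14}{K}}{2 K}$)
$\frac{22 \cdot 14 \left(-23\right) - 15690}{r{\left(201 \right)} + 6145} = \frac{22 \cdot 14 \left(-23\right) - 15690}{\left(\frac{1}{2} + \frac{7}{40401}\right) + 6145} = \frac{308 \left(-23\right) - 15690}{\left(\frac{1}{2} + 7 \cdot \frac{1}{40401}\right) + 6145} = \frac{-7084 - 15690}{\left(\frac{1}{2} + \frac{7}{40401}\right) + 6145} = - \frac{22774}{\frac{40415}{80802} + 6145} = - \frac{22774}{\frac{496568705}{80802}} = \left(-22774\right) \frac{80802}{496568705} = - \frac{1840184748}{496568705}$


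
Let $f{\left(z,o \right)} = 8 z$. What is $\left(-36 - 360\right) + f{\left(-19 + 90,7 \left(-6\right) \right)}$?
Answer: $172$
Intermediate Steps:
$\left(-36 - 360\right) + f{\left(-19 + 90,7 \left(-6\right) \right)} = \left(-36 - 360\right) + 8 \left(-19 + 90\right) = \left(-36 - 360\right) + 8 \cdot 71 = -396 + 568 = 172$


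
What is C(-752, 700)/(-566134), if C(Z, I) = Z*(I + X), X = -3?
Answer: 15416/16651 ≈ 0.92583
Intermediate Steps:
C(Z, I) = Z*(-3 + I) (C(Z, I) = Z*(I - 3) = Z*(-3 + I))
C(-752, 700)/(-566134) = -752*(-3 + 700)/(-566134) = -752*697*(-1/566134) = -524144*(-1/566134) = 15416/16651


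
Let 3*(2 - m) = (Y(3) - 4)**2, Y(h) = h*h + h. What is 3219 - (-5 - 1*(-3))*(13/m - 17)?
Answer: 92326/29 ≈ 3183.7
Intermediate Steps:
Y(h) = h + h**2 (Y(h) = h**2 + h = h + h**2)
m = -58/3 (m = 2 - (3*(1 + 3) - 4)**2/3 = 2 - (3*4 - 4)**2/3 = 2 - (12 - 4)**2/3 = 2 - 1/3*8**2 = 2 - 1/3*64 = 2 - 64/3 = -58/3 ≈ -19.333)
3219 - (-5 - 1*(-3))*(13/m - 17) = 3219 - (-5 - 1*(-3))*(13/(-58/3) - 17) = 3219 - (-5 + 3)*(13*(-3/58) - 17) = 3219 - (-2)*(-39/58 - 17) = 3219 - (-2)*(-1025)/58 = 3219 - 1*1025/29 = 3219 - 1025/29 = 92326/29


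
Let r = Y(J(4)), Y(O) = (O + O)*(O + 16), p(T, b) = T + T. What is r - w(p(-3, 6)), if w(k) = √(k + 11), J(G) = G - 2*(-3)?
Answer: 520 - √5 ≈ 517.76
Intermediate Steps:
p(T, b) = 2*T
J(G) = 6 + G (J(G) = G + 6 = 6 + G)
Y(O) = 2*O*(16 + O) (Y(O) = (2*O)*(16 + O) = 2*O*(16 + O))
r = 520 (r = 2*(6 + 4)*(16 + (6 + 4)) = 2*10*(16 + 10) = 2*10*26 = 520)
w(k) = √(11 + k)
r - w(p(-3, 6)) = 520 - √(11 + 2*(-3)) = 520 - √(11 - 6) = 520 - √5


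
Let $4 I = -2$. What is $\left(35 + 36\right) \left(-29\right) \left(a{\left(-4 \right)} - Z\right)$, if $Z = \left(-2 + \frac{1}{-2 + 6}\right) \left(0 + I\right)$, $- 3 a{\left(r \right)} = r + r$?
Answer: $- \frac{88537}{24} \approx -3689.0$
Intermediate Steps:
$I = - \frac{1}{2}$ ($I = \frac{1}{4} \left(-2\right) = - \frac{1}{2} \approx -0.5$)
$a{\left(r \right)} = - \frac{2 r}{3}$ ($a{\left(r \right)} = - \frac{r + r}{3} = - \frac{2 r}{3}$)
$Z = \frac{7}{8}$ ($Z = \left(-2 + \frac{1}{-2 + 6}\right) \left(0 - \frac{1}{2}\right) = \left(-2 + \frac{1}{4}\right) \left(- \frac{1}{2}\right) = \left(- \frac{7}{4}\right) \left(- \frac{1}{2}\right) = \frac{7}{8} \approx 0.875$)
$\left(35 + 36\right) \left(-29\right) \left(a{\left(-4 \right)} - Z\right) = \left(35 + 36\right) \left(-29\right) \left(\left(- \frac{2}{3}\right) \left(-4\right) - \frac{7}{8}\right) = 71 \left(-29\right) \left(\frac{8}{3} - \frac{7}{8}\right) = \left(-2059\right) \frac{43}{24} = - \frac{88537}{24}$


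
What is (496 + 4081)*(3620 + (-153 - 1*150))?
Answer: 15181909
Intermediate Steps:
(496 + 4081)*(3620 + (-153 - 1*150)) = 4577*(3620 + (-153 - 150)) = 4577*(3620 - 303) = 4577*3317 = 15181909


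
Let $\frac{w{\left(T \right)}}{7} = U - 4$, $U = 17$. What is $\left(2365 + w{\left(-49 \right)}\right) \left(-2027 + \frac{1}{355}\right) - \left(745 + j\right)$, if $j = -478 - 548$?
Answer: $- \frac{1767198549}{355} \approx -4.978 \cdot 10^{6}$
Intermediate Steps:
$w{\left(T \right)} = 91$ ($w{\left(T \right)} = 7 \left(17 - 4\right) = 7 \cdot 13 = 91$)
$j = -1026$ ($j = -478 - 548 = -1026$)
$\left(2365 + w{\left(-49 \right)}\right) \left(-2027 + \frac{1}{355}\right) - \left(745 + j\right) = \left(2365 + 91\right) \left(-2027 + \frac{1}{355}\right) - \left(745 - 1026\right) = 2456 \left(-2027 + \frac{1}{355}\right) - -281 = 2456 \left(- \frac{719584}{355}\right) + 281 = - \frac{1767298304}{355} + 281 = - \frac{1767198549}{355}$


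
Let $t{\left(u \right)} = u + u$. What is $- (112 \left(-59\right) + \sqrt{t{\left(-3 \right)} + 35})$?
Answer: $6608 - \sqrt{29} \approx 6602.6$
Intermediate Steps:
$t{\left(u \right)} = 2 u$
$- (112 \left(-59\right) + \sqrt{t{\left(-3 \right)} + 35}) = - (112 \left(-59\right) + \sqrt{2 \left(-3\right) + 35}) = - (-6608 + \sqrt{-6 + 35}) = - (-6608 + \sqrt{29}) = 6608 - \sqrt{29}$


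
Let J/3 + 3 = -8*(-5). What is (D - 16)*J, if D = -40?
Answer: -6216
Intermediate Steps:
J = 111 (J = -9 + 3*(-8*(-5)) = -9 + 3*40 = -9 + 120 = 111)
(D - 16)*J = (-40 - 16)*111 = -56*111 = -6216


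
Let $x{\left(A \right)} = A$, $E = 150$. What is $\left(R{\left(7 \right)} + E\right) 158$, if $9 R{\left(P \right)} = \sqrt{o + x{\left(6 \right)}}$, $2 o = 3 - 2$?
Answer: $23700 + \frac{79 \sqrt{26}}{9} \approx 23745.0$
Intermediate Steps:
$o = \frac{1}{2}$ ($o = \frac{3 - 2}{2} = \frac{1}{2} \cdot 1 = \frac{1}{2} \approx 0.5$)
$R{\left(P \right)} = \frac{\sqrt{26}}{18}$ ($R{\left(P \right)} = \frac{\sqrt{\frac{1}{2} + 6}}{9} = \frac{\sqrt{\frac{13}{2}}}{9} = \frac{\frac{1}{2} \sqrt{26}}{9} = \frac{\sqrt{26}}{18}$)
$\left(R{\left(7 \right)} + E\right) 158 = \left(\frac{\sqrt{26}}{18} + 150\right) 158 = \left(150 + \frac{\sqrt{26}}{18}\right) 158 = 23700 + \frac{79 \sqrt{26}}{9}$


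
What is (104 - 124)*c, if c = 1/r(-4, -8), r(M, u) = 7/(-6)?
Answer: 120/7 ≈ 17.143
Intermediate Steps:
r(M, u) = -7/6 (r(M, u) = 7*(-⅙) = -7/6)
c = -6/7 (c = 1/(-7/6) = -6/7 ≈ -0.85714)
(104 - 124)*c = (104 - 124)*(-6/7) = -20*(-6/7) = 120/7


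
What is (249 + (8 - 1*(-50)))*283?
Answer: 86881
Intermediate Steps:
(249 + (8 - 1*(-50)))*283 = (249 + (8 + 50))*283 = (249 + 58)*283 = 307*283 = 86881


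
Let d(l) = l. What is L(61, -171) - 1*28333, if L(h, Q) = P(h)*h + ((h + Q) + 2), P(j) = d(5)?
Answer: -28136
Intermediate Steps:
P(j) = 5
L(h, Q) = 2 + Q + 6*h (L(h, Q) = 5*h + ((h + Q) + 2) = 5*h + ((Q + h) + 2) = 5*h + (2 + Q + h) = 2 + Q + 6*h)
L(61, -171) - 1*28333 = (2 - 171 + 6*61) - 1*28333 = (2 - 171 + 366) - 28333 = 197 - 28333 = -28136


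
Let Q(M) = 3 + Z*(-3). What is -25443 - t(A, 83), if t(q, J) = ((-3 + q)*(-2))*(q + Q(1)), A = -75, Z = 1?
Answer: -13743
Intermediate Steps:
Q(M) = 0 (Q(M) = 3 + 1*(-3) = 3 - 3 = 0)
t(q, J) = q*(6 - 2*q) (t(q, J) = ((-3 + q)*(-2))*(q + 0) = (6 - 2*q)*q = q*(6 - 2*q))
-25443 - t(A, 83) = -25443 - 2*(-75)*(3 - 1*(-75)) = -25443 - 2*(-75)*(3 + 75) = -25443 - 2*(-75)*78 = -25443 - 1*(-11700) = -25443 + 11700 = -13743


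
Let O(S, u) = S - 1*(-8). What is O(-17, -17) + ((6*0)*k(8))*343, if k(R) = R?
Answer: -9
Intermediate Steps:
O(S, u) = 8 + S (O(S, u) = S + 8 = 8 + S)
O(-17, -17) + ((6*0)*k(8))*343 = (8 - 17) + ((6*0)*8)*343 = -9 + (0*8)*343 = -9 + 0*343 = -9 + 0 = -9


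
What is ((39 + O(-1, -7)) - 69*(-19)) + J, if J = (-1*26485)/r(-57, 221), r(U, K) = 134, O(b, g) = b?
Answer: 154281/134 ≈ 1151.4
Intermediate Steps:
J = -26485/134 (J = -1*26485/134 = -26485*1/134 = -26485/134 ≈ -197.65)
((39 + O(-1, -7)) - 69*(-19)) + J = ((39 - 1) - 69*(-19)) - 26485/134 = (38 + 1311) - 26485/134 = 1349 - 26485/134 = 154281/134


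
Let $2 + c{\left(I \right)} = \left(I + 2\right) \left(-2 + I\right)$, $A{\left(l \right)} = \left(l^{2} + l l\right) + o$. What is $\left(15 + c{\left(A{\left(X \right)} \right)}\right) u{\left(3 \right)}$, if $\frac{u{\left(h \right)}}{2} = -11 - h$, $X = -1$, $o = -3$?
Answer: $-280$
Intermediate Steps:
$u{\left(h \right)} = -22 - 2 h$ ($u{\left(h \right)} = 2 \left(-11 - h\right) = -22 - 2 h$)
$A{\left(l \right)} = -3 + 2 l^{2}$ ($A{\left(l \right)} = \left(l^{2} + l l\right) - 3 = \left(l^{2} + l^{2}\right) - 3 = 2 l^{2} - 3 = -3 + 2 l^{2}$)
$c{\left(I \right)} = -2 + \left(-2 + I\right) \left(2 + I\right)$ ($c{\left(I \right)} = -2 + \left(I + 2\right) \left(-2 + I\right) = -2 + \left(2 + I\right) \left(-2 + I\right) = -2 + \left(-2 + I\right) \left(2 + I\right)$)
$\left(15 + c{\left(A{\left(X \right)} \right)}\right) u{\left(3 \right)} = \left(15 - \left(6 - \left(-3 + 2 \left(-1\right)^{2}\right)^{2}\right)\right) \left(-22 - 6\right) = \left(15 - \left(6 - \left(-3 + 2 \cdot 1\right)^{2}\right)\right) \left(-22 - 6\right) = \left(15 - \left(6 - \left(-3 + 2\right)^{2}\right)\right) \left(-28\right) = \left(15 - \left(6 - \left(-1\right)^{2}\right)\right) \left(-28\right) = \left(15 + \left(-6 + 1\right)\right) \left(-28\right) = \left(15 - 5\right) \left(-28\right) = 10 \left(-28\right) = -280$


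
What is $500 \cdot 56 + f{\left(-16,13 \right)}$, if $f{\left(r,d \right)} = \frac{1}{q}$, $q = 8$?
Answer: $\frac{224001}{8} \approx 28000.0$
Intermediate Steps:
$f{\left(r,d \right)} = \frac{1}{8}$
$500 \cdot 56 + f{\left(-16,13 \right)} = 500 \cdot 56 + \frac{1}{8} = 28000 + \frac{1}{8} = \frac{224001}{8}$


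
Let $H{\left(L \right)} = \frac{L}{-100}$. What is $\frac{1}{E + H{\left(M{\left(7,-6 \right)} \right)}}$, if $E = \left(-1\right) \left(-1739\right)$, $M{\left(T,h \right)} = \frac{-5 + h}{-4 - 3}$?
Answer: $\frac{700}{1217289} \approx 0.00057505$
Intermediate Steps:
$M{\left(T,h \right)} = \frac{5}{7} - \frac{h}{7}$ ($M{\left(T,h \right)} = \frac{-5 + h}{-7} = \left(-5 + h\right) \left(- \frac{1}{7}\right) = \frac{5}{7} - \frac{h}{7}$)
$H{\left(L \right)} = - \frac{L}{100}$ ($H{\left(L \right)} = L \left(- \frac{1}{100}\right) = - \frac{L}{100}$)
$E = 1739$
$\frac{1}{E + H{\left(M{\left(7,-6 \right)} \right)}} = \frac{1}{1739 - \frac{\frac{5}{7} - - \frac{6}{7}}{100}} = \frac{1}{1739 - \frac{\frac{5}{7} + \frac{6}{7}}{100}} = \frac{1}{1739 - \frac{11}{700}} = \frac{1}{\frac{1217289}{700}} = \frac{700}{1217289}$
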